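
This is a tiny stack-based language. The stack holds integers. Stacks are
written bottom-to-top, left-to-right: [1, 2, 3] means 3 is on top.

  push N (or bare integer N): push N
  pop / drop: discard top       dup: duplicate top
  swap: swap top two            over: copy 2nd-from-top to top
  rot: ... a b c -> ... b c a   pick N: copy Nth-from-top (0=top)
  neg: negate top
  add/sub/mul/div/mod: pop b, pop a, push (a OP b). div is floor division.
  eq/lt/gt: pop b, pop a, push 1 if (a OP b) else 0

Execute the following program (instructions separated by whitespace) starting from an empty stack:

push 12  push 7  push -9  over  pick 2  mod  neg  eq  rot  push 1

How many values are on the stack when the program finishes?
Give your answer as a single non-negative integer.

Answer: 4

Derivation:
After 'push 12': stack = [12] (depth 1)
After 'push 7': stack = [12, 7] (depth 2)
After 'push -9': stack = [12, 7, -9] (depth 3)
After 'over': stack = [12, 7, -9, 7] (depth 4)
After 'pick 2': stack = [12, 7, -9, 7, 7] (depth 5)
After 'mod': stack = [12, 7, -9, 0] (depth 4)
After 'neg': stack = [12, 7, -9, 0] (depth 4)
After 'eq': stack = [12, 7, 0] (depth 3)
After 'rot': stack = [7, 0, 12] (depth 3)
After 'push 1': stack = [7, 0, 12, 1] (depth 4)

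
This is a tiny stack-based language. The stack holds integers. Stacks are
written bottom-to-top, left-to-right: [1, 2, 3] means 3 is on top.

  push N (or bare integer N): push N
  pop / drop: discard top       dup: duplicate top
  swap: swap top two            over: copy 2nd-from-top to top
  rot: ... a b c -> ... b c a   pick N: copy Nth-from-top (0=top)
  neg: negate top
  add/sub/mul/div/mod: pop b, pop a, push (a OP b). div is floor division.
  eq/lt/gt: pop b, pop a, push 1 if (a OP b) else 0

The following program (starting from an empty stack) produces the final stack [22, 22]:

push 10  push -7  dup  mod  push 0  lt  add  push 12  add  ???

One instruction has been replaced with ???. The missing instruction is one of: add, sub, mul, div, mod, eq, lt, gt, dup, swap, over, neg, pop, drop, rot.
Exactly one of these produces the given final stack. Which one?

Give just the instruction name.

Answer: dup

Derivation:
Stack before ???: [22]
Stack after ???:  [22, 22]
The instruction that transforms [22] -> [22, 22] is: dup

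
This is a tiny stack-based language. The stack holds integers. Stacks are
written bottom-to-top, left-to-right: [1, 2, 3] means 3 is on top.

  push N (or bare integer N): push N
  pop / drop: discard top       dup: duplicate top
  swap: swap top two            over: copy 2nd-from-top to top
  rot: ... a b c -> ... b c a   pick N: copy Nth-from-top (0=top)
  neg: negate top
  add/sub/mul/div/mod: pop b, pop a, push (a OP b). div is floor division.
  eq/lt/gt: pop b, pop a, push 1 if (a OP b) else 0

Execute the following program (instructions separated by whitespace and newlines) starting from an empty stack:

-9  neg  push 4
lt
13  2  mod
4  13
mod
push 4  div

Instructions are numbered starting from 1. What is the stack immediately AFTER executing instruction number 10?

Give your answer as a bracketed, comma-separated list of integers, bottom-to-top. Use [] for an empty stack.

Step 1 ('-9'): [-9]
Step 2 ('neg'): [9]
Step 3 ('push 4'): [9, 4]
Step 4 ('lt'): [0]
Step 5 ('13'): [0, 13]
Step 6 ('2'): [0, 13, 2]
Step 7 ('mod'): [0, 1]
Step 8 ('4'): [0, 1, 4]
Step 9 ('13'): [0, 1, 4, 13]
Step 10 ('mod'): [0, 1, 4]

Answer: [0, 1, 4]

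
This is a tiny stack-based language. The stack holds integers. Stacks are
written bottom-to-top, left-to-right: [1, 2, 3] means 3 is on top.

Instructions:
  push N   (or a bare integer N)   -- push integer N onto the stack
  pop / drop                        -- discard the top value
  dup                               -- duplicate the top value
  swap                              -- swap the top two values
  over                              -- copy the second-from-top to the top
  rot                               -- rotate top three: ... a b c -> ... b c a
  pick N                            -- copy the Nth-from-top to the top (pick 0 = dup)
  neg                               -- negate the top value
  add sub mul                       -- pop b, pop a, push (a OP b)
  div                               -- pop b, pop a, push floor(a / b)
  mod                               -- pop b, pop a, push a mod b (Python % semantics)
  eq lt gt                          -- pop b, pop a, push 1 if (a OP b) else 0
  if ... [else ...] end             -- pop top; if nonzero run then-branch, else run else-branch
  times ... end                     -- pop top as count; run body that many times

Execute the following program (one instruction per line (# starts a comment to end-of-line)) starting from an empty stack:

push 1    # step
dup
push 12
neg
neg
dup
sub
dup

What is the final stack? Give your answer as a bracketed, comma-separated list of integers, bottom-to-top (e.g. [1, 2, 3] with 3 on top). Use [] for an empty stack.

Answer: [1, 1, 0, 0]

Derivation:
After 'push 1': [1]
After 'dup': [1, 1]
After 'push 12': [1, 1, 12]
After 'neg': [1, 1, -12]
After 'neg': [1, 1, 12]
After 'dup': [1, 1, 12, 12]
After 'sub': [1, 1, 0]
After 'dup': [1, 1, 0, 0]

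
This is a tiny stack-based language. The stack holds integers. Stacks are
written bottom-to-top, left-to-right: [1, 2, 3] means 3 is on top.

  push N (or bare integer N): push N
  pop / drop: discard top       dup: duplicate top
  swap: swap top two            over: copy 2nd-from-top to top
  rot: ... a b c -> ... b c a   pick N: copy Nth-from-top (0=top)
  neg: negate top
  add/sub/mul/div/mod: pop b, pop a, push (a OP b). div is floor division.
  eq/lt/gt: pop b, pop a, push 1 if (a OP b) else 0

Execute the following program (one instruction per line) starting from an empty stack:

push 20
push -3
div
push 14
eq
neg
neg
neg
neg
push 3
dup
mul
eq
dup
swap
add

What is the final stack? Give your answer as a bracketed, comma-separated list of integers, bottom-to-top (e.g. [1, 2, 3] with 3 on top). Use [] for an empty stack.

After 'push 20': [20]
After 'push -3': [20, -3]
After 'div': [-7]
After 'push 14': [-7, 14]
After 'eq': [0]
After 'neg': [0]
After 'neg': [0]
After 'neg': [0]
After 'neg': [0]
After 'push 3': [0, 3]
After 'dup': [0, 3, 3]
After 'mul': [0, 9]
After 'eq': [0]
After 'dup': [0, 0]
After 'swap': [0, 0]
After 'add': [0]

Answer: [0]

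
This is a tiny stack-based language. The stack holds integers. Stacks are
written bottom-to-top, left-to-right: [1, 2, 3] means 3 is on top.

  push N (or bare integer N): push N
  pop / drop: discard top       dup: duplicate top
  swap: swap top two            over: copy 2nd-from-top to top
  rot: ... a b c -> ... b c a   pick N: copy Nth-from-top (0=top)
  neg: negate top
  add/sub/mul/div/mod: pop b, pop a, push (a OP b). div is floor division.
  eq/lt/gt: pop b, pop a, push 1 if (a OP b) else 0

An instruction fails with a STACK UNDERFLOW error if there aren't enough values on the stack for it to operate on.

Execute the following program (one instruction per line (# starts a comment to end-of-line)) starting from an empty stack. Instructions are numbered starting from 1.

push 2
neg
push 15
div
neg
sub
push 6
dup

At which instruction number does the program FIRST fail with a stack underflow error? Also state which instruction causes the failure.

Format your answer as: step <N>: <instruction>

Step 1 ('push 2'): stack = [2], depth = 1
Step 2 ('neg'): stack = [-2], depth = 1
Step 3 ('push 15'): stack = [-2, 15], depth = 2
Step 4 ('div'): stack = [-1], depth = 1
Step 5 ('neg'): stack = [1], depth = 1
Step 6 ('sub'): needs 2 value(s) but depth is 1 — STACK UNDERFLOW

Answer: step 6: sub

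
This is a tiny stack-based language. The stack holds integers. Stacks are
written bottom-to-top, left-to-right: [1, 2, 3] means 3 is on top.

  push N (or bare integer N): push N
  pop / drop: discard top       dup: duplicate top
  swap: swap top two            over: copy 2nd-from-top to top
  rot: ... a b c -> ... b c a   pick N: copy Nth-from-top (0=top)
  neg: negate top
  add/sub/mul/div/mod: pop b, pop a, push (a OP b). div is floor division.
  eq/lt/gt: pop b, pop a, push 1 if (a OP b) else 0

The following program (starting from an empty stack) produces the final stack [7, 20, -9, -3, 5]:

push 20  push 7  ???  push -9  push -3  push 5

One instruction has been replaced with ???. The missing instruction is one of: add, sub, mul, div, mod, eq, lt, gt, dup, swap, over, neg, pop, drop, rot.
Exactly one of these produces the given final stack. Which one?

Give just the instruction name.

Answer: swap

Derivation:
Stack before ???: [20, 7]
Stack after ???:  [7, 20]
The instruction that transforms [20, 7] -> [7, 20] is: swap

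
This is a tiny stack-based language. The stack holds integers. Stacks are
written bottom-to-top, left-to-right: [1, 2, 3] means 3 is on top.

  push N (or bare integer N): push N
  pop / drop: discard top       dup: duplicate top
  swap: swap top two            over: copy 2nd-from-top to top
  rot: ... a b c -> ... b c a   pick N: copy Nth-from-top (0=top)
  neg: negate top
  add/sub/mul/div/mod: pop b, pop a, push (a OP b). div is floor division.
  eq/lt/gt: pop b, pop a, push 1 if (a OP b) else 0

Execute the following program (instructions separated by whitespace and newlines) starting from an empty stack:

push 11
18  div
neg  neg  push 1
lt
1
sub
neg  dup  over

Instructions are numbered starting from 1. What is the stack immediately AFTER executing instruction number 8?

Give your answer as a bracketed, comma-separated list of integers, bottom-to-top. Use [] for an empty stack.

Step 1 ('push 11'): [11]
Step 2 ('18'): [11, 18]
Step 3 ('div'): [0]
Step 4 ('neg'): [0]
Step 5 ('neg'): [0]
Step 6 ('push 1'): [0, 1]
Step 7 ('lt'): [1]
Step 8 ('1'): [1, 1]

Answer: [1, 1]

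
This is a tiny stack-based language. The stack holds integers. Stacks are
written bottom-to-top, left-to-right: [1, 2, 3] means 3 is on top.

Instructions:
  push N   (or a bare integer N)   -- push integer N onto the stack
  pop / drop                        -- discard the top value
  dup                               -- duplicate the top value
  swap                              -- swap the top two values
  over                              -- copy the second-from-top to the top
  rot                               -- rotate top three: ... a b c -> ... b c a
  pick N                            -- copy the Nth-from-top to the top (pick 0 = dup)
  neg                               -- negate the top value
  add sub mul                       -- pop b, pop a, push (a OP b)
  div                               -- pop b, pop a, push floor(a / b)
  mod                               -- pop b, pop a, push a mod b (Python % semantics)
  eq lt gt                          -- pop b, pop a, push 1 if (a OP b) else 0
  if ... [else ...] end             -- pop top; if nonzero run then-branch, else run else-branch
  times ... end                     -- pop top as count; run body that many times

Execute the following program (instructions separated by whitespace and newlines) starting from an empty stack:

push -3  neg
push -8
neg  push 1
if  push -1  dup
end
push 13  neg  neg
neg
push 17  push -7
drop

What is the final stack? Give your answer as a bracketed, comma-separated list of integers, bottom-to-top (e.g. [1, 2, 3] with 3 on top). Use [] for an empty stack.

After 'push -3': [-3]
After 'neg': [3]
After 'push -8': [3, -8]
After 'neg': [3, 8]
After 'push 1': [3, 8, 1]
After 'if': [3, 8]
After 'push -1': [3, 8, -1]
After 'dup': [3, 8, -1, -1]
After 'push 13': [3, 8, -1, -1, 13]
After 'neg': [3, 8, -1, -1, -13]
After 'neg': [3, 8, -1, -1, 13]
After 'neg': [3, 8, -1, -1, -13]
After 'push 17': [3, 8, -1, -1, -13, 17]
After 'push -7': [3, 8, -1, -1, -13, 17, -7]
After 'drop': [3, 8, -1, -1, -13, 17]

Answer: [3, 8, -1, -1, -13, 17]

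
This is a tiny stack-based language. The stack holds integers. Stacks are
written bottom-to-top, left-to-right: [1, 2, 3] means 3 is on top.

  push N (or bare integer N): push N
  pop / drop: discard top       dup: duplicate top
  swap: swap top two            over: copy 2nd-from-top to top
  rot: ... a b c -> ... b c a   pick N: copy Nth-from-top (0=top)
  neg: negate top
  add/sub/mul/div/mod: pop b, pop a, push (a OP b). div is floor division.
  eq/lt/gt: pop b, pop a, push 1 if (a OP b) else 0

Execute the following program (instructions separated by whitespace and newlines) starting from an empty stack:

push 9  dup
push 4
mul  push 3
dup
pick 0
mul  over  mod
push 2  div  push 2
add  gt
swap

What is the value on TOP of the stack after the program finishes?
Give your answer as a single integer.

Answer: 36

Derivation:
After 'push 9': [9]
After 'dup': [9, 9]
After 'push 4': [9, 9, 4]
After 'mul': [9, 36]
After 'push 3': [9, 36, 3]
After 'dup': [9, 36, 3, 3]
After 'pick 0': [9, 36, 3, 3, 3]
After 'mul': [9, 36, 3, 9]
After 'over': [9, 36, 3, 9, 3]
After 'mod': [9, 36, 3, 0]
After 'push 2': [9, 36, 3, 0, 2]
After 'div': [9, 36, 3, 0]
After 'push 2': [9, 36, 3, 0, 2]
After 'add': [9, 36, 3, 2]
After 'gt': [9, 36, 1]
After 'swap': [9, 1, 36]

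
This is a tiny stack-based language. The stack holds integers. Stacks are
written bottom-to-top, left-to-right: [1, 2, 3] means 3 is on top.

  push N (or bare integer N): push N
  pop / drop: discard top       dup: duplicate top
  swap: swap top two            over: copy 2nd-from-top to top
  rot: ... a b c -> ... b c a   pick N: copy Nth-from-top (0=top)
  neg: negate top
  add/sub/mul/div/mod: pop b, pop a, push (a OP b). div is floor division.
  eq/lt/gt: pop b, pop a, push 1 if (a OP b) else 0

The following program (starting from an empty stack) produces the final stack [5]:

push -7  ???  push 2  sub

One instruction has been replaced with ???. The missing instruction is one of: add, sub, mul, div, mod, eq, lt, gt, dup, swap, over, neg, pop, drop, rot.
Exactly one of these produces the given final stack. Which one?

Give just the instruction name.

Answer: neg

Derivation:
Stack before ???: [-7]
Stack after ???:  [7]
The instruction that transforms [-7] -> [7] is: neg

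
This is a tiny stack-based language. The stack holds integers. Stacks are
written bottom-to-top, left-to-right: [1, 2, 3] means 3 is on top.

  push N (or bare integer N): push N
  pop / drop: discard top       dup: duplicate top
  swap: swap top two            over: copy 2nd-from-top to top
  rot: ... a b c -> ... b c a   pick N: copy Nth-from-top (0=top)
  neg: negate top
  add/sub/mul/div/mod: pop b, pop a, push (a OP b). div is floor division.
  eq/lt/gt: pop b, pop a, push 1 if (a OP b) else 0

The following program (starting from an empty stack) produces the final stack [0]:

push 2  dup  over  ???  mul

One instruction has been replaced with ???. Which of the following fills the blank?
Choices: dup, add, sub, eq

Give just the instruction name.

Stack before ???: [2, 2, 2]
Stack after ???:  [2, 0]
Checking each choice:
  dup: produces [2, 2, 4]
  add: produces [8]
  sub: MATCH
  eq: produces [2]


Answer: sub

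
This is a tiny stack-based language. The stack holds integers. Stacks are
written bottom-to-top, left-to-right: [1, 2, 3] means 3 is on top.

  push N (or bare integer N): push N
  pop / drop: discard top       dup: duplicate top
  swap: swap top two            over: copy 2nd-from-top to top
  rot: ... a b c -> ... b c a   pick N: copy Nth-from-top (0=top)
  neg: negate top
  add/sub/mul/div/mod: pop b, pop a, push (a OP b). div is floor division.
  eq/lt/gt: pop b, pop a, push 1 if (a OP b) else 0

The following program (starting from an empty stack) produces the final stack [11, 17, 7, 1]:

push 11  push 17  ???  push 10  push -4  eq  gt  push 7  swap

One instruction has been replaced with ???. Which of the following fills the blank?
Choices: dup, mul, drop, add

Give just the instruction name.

Stack before ???: [11, 17]
Stack after ???:  [11, 17, 17]
Checking each choice:
  dup: MATCH
  mul: produces [7, 1]
  drop: produces [7, 1]
  add: produces [7, 1]


Answer: dup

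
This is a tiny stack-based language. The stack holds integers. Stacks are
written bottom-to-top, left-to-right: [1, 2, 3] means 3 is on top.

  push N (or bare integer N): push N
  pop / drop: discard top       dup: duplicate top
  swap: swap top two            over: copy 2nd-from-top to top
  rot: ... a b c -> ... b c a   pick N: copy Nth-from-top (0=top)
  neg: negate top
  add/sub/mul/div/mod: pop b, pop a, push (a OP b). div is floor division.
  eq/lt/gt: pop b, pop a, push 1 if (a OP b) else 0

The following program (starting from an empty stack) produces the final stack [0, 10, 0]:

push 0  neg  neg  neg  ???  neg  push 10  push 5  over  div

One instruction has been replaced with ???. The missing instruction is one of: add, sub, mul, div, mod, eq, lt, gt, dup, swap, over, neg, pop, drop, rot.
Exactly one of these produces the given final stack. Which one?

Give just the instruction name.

Stack before ???: [0]
Stack after ???:  [0]
The instruction that transforms [0] -> [0] is: neg

Answer: neg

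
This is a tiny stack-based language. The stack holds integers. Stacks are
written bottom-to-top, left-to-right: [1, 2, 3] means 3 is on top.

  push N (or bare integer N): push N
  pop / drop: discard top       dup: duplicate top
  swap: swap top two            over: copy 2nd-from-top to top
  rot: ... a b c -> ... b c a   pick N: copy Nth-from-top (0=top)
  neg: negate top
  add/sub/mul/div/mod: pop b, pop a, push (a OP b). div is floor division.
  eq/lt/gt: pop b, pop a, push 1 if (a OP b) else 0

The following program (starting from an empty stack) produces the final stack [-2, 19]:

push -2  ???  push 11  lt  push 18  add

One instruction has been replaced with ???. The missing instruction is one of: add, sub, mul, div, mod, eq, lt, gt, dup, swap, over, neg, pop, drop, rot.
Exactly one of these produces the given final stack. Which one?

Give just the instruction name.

Answer: dup

Derivation:
Stack before ???: [-2]
Stack after ???:  [-2, -2]
The instruction that transforms [-2] -> [-2, -2] is: dup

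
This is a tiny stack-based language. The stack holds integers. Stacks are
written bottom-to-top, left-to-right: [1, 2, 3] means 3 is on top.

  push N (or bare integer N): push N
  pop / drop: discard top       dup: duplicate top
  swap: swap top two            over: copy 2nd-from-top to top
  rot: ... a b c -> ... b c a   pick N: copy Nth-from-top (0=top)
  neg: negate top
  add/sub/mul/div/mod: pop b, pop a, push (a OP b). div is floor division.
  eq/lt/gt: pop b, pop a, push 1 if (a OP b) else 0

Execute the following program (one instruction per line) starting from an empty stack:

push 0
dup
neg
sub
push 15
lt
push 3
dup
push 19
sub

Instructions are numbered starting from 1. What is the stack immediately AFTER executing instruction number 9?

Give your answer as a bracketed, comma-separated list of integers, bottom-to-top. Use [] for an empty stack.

Answer: [1, 3, 3, 19]

Derivation:
Step 1 ('push 0'): [0]
Step 2 ('dup'): [0, 0]
Step 3 ('neg'): [0, 0]
Step 4 ('sub'): [0]
Step 5 ('push 15'): [0, 15]
Step 6 ('lt'): [1]
Step 7 ('push 3'): [1, 3]
Step 8 ('dup'): [1, 3, 3]
Step 9 ('push 19'): [1, 3, 3, 19]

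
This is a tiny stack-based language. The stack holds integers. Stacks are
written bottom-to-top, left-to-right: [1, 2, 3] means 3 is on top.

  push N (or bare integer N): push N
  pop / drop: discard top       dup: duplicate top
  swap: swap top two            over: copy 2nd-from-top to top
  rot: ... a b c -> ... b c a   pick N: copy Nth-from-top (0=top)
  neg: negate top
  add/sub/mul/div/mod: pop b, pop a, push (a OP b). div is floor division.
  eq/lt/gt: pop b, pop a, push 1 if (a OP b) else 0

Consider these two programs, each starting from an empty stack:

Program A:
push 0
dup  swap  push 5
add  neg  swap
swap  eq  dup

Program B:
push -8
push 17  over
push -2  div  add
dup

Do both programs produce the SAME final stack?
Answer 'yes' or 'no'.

Program A trace:
  After 'push 0': [0]
  After 'dup': [0, 0]
  After 'swap': [0, 0]
  After 'push 5': [0, 0, 5]
  After 'add': [0, 5]
  After 'neg': [0, -5]
  After 'swap': [-5, 0]
  After 'swap': [0, -5]
  After 'eq': [0]
  After 'dup': [0, 0]
Program A final stack: [0, 0]

Program B trace:
  After 'push -8': [-8]
  After 'push 17': [-8, 17]
  After 'over': [-8, 17, -8]
  After 'push -2': [-8, 17, -8, -2]
  After 'div': [-8, 17, 4]
  After 'add': [-8, 21]
  After 'dup': [-8, 21, 21]
Program B final stack: [-8, 21, 21]
Same: no

Answer: no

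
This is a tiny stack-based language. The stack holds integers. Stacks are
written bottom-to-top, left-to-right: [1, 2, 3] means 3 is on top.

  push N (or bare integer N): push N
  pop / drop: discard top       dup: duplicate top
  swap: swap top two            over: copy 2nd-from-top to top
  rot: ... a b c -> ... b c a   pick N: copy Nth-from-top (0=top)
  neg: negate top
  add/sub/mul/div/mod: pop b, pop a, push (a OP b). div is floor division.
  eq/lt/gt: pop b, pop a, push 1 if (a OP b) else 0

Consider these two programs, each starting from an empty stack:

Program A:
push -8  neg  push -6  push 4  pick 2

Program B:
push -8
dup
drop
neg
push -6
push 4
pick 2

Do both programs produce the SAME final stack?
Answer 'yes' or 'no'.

Program A trace:
  After 'push -8': [-8]
  After 'neg': [8]
  After 'push -6': [8, -6]
  After 'push 4': [8, -6, 4]
  After 'pick 2': [8, -6, 4, 8]
Program A final stack: [8, -6, 4, 8]

Program B trace:
  After 'push -8': [-8]
  After 'dup': [-8, -8]
  After 'drop': [-8]
  After 'neg': [8]
  After 'push -6': [8, -6]
  After 'push 4': [8, -6, 4]
  After 'pick 2': [8, -6, 4, 8]
Program B final stack: [8, -6, 4, 8]
Same: yes

Answer: yes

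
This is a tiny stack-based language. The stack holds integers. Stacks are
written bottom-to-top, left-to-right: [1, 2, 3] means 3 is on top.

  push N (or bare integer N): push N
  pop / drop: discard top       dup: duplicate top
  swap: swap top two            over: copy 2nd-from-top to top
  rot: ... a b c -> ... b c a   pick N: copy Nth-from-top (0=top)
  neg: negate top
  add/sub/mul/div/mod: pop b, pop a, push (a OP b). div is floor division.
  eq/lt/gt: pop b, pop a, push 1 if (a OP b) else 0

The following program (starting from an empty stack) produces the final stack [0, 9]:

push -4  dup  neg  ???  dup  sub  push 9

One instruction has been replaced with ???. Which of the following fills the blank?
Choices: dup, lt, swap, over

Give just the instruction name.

Stack before ???: [-4, 4]
Stack after ???:  [1]
Checking each choice:
  dup: produces [-4, 4, 0, 9]
  lt: MATCH
  swap: produces [4, 0, 9]
  over: produces [-4, 4, 0, 9]


Answer: lt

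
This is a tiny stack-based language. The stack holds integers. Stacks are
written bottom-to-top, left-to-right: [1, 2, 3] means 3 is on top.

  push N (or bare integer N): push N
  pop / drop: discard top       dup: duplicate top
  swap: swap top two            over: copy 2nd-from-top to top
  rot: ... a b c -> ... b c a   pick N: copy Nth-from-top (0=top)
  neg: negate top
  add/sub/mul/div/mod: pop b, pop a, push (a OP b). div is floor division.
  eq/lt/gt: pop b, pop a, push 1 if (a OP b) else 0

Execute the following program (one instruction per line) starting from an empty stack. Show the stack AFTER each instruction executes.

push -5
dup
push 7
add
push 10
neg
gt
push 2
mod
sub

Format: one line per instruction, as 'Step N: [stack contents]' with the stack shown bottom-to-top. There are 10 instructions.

Step 1: [-5]
Step 2: [-5, -5]
Step 3: [-5, -5, 7]
Step 4: [-5, 2]
Step 5: [-5, 2, 10]
Step 6: [-5, 2, -10]
Step 7: [-5, 1]
Step 8: [-5, 1, 2]
Step 9: [-5, 1]
Step 10: [-6]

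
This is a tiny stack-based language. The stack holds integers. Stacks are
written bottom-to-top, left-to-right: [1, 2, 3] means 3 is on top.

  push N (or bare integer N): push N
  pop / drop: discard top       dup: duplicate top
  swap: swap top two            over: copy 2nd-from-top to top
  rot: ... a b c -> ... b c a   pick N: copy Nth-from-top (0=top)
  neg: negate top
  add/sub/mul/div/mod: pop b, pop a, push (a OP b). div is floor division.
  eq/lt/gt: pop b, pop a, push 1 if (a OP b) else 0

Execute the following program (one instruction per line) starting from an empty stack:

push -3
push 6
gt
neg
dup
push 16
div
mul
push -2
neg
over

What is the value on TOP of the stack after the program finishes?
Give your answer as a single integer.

Answer: 0

Derivation:
After 'push -3': [-3]
After 'push 6': [-3, 6]
After 'gt': [0]
After 'neg': [0]
After 'dup': [0, 0]
After 'push 16': [0, 0, 16]
After 'div': [0, 0]
After 'mul': [0]
After 'push -2': [0, -2]
After 'neg': [0, 2]
After 'over': [0, 2, 0]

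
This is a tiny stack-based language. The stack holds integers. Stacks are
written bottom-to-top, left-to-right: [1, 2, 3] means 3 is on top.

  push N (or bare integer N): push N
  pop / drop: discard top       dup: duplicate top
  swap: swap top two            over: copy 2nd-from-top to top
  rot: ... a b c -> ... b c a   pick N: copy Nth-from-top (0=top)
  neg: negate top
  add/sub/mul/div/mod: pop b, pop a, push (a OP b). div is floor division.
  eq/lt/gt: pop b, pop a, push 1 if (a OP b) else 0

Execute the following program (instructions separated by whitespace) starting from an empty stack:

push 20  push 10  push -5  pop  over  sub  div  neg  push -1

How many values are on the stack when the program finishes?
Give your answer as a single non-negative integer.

Answer: 2

Derivation:
After 'push 20': stack = [20] (depth 1)
After 'push 10': stack = [20, 10] (depth 2)
After 'push -5': stack = [20, 10, -5] (depth 3)
After 'pop': stack = [20, 10] (depth 2)
After 'over': stack = [20, 10, 20] (depth 3)
After 'sub': stack = [20, -10] (depth 2)
After 'div': stack = [-2] (depth 1)
After 'neg': stack = [2] (depth 1)
After 'push -1': stack = [2, -1] (depth 2)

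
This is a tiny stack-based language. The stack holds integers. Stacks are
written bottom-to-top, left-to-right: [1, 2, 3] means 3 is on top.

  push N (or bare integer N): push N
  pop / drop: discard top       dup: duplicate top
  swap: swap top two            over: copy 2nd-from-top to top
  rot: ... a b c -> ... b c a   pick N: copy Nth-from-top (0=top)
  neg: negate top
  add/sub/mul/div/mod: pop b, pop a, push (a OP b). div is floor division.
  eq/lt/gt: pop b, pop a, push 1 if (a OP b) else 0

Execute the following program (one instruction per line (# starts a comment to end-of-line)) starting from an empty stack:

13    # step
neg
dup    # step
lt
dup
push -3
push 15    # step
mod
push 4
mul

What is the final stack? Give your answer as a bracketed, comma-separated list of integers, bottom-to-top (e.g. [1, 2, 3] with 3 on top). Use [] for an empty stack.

After 'push 13': [13]
After 'neg': [-13]
After 'dup': [-13, -13]
After 'lt': [0]
After 'dup': [0, 0]
After 'push -3': [0, 0, -3]
After 'push 15': [0, 0, -3, 15]
After 'mod': [0, 0, 12]
After 'push 4': [0, 0, 12, 4]
After 'mul': [0, 0, 48]

Answer: [0, 0, 48]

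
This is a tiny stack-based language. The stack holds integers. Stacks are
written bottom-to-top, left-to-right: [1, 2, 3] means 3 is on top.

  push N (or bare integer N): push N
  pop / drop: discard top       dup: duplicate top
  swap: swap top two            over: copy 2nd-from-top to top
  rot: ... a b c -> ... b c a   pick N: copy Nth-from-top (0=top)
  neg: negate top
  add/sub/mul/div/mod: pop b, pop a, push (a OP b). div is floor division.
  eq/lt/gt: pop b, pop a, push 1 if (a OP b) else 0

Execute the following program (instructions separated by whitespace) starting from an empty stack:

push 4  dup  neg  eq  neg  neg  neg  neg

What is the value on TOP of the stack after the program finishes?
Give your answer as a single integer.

After 'push 4': [4]
After 'dup': [4, 4]
After 'neg': [4, -4]
After 'eq': [0]
After 'neg': [0]
After 'neg': [0]
After 'neg': [0]
After 'neg': [0]

Answer: 0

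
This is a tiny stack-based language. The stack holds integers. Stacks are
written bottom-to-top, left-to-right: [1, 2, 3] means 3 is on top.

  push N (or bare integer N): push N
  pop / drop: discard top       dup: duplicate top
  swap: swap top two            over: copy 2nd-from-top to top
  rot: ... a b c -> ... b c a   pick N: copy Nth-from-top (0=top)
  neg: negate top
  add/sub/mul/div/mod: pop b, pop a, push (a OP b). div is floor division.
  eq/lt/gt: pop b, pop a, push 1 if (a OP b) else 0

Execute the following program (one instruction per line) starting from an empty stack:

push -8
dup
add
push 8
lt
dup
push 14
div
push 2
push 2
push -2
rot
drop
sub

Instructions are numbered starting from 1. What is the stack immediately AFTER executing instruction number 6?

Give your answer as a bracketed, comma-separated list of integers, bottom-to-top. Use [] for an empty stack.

Step 1 ('push -8'): [-8]
Step 2 ('dup'): [-8, -8]
Step 3 ('add'): [-16]
Step 4 ('push 8'): [-16, 8]
Step 5 ('lt'): [1]
Step 6 ('dup'): [1, 1]

Answer: [1, 1]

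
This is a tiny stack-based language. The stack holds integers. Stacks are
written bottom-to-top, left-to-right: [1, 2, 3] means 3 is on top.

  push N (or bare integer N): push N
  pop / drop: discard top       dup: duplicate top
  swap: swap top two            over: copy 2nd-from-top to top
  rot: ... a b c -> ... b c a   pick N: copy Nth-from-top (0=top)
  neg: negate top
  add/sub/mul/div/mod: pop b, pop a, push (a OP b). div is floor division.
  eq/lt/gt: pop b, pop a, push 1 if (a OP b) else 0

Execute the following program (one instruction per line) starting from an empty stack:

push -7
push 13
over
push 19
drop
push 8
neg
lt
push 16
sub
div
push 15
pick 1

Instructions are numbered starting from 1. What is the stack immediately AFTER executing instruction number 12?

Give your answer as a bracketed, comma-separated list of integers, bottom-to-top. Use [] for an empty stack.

Step 1 ('push -7'): [-7]
Step 2 ('push 13'): [-7, 13]
Step 3 ('over'): [-7, 13, -7]
Step 4 ('push 19'): [-7, 13, -7, 19]
Step 5 ('drop'): [-7, 13, -7]
Step 6 ('push 8'): [-7, 13, -7, 8]
Step 7 ('neg'): [-7, 13, -7, -8]
Step 8 ('lt'): [-7, 13, 0]
Step 9 ('push 16'): [-7, 13, 0, 16]
Step 10 ('sub'): [-7, 13, -16]
Step 11 ('div'): [-7, -1]
Step 12 ('push 15'): [-7, -1, 15]

Answer: [-7, -1, 15]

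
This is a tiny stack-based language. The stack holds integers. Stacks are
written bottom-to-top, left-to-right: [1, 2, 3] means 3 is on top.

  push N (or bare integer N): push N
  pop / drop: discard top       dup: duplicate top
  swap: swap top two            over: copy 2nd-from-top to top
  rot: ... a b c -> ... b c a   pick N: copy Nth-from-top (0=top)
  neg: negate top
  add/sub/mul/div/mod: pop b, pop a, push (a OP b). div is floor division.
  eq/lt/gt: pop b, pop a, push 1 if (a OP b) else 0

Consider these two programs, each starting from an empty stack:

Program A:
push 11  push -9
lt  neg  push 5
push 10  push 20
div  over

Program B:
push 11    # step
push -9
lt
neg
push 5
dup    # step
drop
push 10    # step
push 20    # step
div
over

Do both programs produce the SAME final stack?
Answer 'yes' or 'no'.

Program A trace:
  After 'push 11': [11]
  After 'push -9': [11, -9]
  After 'lt': [0]
  After 'neg': [0]
  After 'push 5': [0, 5]
  After 'push 10': [0, 5, 10]
  After 'push 20': [0, 5, 10, 20]
  After 'div': [0, 5, 0]
  After 'over': [0, 5, 0, 5]
Program A final stack: [0, 5, 0, 5]

Program B trace:
  After 'push 11': [11]
  After 'push -9': [11, -9]
  After 'lt': [0]
  After 'neg': [0]
  After 'push 5': [0, 5]
  After 'dup': [0, 5, 5]
  After 'drop': [0, 5]
  After 'push 10': [0, 5, 10]
  After 'push 20': [0, 5, 10, 20]
  After 'div': [0, 5, 0]
  After 'over': [0, 5, 0, 5]
Program B final stack: [0, 5, 0, 5]
Same: yes

Answer: yes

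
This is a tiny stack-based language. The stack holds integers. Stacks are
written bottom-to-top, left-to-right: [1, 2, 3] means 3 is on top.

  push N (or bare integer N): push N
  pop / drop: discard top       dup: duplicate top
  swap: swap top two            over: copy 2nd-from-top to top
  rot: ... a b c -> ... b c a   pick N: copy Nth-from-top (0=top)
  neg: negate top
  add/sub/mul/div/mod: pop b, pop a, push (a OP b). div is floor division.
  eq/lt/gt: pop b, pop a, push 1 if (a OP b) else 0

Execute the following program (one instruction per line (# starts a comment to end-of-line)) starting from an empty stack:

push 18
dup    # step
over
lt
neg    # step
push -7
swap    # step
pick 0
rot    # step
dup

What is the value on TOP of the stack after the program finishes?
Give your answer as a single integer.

Answer: -7

Derivation:
After 'push 18': [18]
After 'dup': [18, 18]
After 'over': [18, 18, 18]
After 'lt': [18, 0]
After 'neg': [18, 0]
After 'push -7': [18, 0, -7]
After 'swap': [18, -7, 0]
After 'pick 0': [18, -7, 0, 0]
After 'rot': [18, 0, 0, -7]
After 'dup': [18, 0, 0, -7, -7]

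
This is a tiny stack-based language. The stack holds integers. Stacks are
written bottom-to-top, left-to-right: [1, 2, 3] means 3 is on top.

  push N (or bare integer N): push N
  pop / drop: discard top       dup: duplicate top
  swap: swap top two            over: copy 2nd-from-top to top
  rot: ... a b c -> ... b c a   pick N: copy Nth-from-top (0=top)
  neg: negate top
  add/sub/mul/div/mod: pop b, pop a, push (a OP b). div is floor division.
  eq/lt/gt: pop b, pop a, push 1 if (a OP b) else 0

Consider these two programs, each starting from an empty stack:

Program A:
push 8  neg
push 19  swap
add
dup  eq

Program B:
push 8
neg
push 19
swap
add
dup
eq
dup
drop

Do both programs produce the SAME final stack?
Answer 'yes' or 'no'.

Answer: yes

Derivation:
Program A trace:
  After 'push 8': [8]
  After 'neg': [-8]
  After 'push 19': [-8, 19]
  After 'swap': [19, -8]
  After 'add': [11]
  After 'dup': [11, 11]
  After 'eq': [1]
Program A final stack: [1]

Program B trace:
  After 'push 8': [8]
  After 'neg': [-8]
  After 'push 19': [-8, 19]
  After 'swap': [19, -8]
  After 'add': [11]
  After 'dup': [11, 11]
  After 'eq': [1]
  After 'dup': [1, 1]
  After 'drop': [1]
Program B final stack: [1]
Same: yes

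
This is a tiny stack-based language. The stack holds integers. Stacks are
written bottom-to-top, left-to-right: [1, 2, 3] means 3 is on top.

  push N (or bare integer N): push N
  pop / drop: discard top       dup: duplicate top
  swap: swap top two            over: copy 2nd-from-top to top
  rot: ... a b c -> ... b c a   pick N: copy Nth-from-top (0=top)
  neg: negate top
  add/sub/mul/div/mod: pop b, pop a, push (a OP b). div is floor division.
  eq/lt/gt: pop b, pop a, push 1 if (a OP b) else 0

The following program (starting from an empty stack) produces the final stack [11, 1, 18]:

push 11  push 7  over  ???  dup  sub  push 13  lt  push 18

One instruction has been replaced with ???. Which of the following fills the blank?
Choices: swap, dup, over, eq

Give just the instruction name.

Stack before ???: [11, 7, 11]
Stack after ???:  [11, 0]
Checking each choice:
  swap: produces [11, 11, 1, 18]
  dup: produces [11, 7, 11, 1, 18]
  over: produces [11, 7, 11, 1, 18]
  eq: MATCH


Answer: eq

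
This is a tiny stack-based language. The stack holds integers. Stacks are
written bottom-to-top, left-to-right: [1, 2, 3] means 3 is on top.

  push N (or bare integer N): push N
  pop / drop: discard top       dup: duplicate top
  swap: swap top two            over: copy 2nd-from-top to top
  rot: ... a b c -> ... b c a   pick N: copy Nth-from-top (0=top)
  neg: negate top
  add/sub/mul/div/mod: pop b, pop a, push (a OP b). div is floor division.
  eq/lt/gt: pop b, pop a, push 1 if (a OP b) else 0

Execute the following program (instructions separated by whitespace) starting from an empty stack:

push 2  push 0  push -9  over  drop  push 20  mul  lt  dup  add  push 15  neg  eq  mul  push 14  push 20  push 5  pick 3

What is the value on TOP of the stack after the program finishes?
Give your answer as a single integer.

After 'push 2': [2]
After 'push 0': [2, 0]
After 'push -9': [2, 0, -9]
After 'over': [2, 0, -9, 0]
After 'drop': [2, 0, -9]
After 'push 20': [2, 0, -9, 20]
After 'mul': [2, 0, -180]
After 'lt': [2, 0]
After 'dup': [2, 0, 0]
After 'add': [2, 0]
After 'push 15': [2, 0, 15]
After 'neg': [2, 0, -15]
After 'eq': [2, 0]
After 'mul': [0]
After 'push 14': [0, 14]
After 'push 20': [0, 14, 20]
After 'push 5': [0, 14, 20, 5]
After 'pick 3': [0, 14, 20, 5, 0]

Answer: 0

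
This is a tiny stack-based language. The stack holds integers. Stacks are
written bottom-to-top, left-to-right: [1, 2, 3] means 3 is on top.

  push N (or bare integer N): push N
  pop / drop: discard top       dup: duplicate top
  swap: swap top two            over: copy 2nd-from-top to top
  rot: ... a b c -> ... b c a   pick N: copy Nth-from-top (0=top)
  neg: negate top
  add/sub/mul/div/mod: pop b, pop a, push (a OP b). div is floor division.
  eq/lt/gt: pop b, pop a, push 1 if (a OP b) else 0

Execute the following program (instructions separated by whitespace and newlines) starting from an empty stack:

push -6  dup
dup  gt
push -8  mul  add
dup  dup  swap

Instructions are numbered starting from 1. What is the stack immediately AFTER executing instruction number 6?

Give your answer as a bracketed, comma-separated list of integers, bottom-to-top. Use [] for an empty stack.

Step 1 ('push -6'): [-6]
Step 2 ('dup'): [-6, -6]
Step 3 ('dup'): [-6, -6, -6]
Step 4 ('gt'): [-6, 0]
Step 5 ('push -8'): [-6, 0, -8]
Step 6 ('mul'): [-6, 0]

Answer: [-6, 0]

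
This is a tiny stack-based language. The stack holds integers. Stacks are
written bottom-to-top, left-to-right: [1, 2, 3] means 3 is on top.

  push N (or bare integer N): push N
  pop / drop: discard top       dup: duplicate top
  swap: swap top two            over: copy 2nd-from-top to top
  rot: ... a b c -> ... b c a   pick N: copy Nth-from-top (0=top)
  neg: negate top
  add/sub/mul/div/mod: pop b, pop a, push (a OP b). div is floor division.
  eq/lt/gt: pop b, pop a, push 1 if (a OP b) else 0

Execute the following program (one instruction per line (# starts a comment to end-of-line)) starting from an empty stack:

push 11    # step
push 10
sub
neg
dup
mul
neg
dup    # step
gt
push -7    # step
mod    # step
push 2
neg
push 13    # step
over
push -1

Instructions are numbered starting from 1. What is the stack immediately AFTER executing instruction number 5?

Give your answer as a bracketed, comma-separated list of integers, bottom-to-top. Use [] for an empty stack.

Answer: [-1, -1]

Derivation:
Step 1 ('push 11'): [11]
Step 2 ('push 10'): [11, 10]
Step 3 ('sub'): [1]
Step 4 ('neg'): [-1]
Step 5 ('dup'): [-1, -1]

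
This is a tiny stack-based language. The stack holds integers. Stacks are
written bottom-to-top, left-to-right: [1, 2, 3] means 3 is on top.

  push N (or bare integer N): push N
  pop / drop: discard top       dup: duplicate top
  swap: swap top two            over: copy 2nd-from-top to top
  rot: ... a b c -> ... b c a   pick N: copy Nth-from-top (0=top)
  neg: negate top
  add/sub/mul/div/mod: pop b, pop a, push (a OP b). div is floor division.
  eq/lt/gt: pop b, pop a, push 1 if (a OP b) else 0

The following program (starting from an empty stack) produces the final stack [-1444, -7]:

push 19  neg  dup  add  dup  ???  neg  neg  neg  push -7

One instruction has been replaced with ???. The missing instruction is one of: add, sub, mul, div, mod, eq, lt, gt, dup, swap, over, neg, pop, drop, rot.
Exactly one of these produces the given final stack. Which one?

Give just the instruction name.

Stack before ???: [-38, -38]
Stack after ???:  [1444]
The instruction that transforms [-38, -38] -> [1444] is: mul

Answer: mul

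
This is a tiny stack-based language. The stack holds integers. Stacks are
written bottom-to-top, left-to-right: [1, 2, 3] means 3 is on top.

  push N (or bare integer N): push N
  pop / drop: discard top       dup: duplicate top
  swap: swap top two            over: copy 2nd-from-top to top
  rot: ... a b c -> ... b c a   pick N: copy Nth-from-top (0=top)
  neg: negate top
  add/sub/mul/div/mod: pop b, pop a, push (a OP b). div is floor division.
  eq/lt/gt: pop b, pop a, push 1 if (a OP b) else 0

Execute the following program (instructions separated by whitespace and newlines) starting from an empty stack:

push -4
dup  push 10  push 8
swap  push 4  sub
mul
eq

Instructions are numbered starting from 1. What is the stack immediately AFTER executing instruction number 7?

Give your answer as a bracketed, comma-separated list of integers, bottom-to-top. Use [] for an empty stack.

Answer: [-4, -4, 8, 6]

Derivation:
Step 1 ('push -4'): [-4]
Step 2 ('dup'): [-4, -4]
Step 3 ('push 10'): [-4, -4, 10]
Step 4 ('push 8'): [-4, -4, 10, 8]
Step 5 ('swap'): [-4, -4, 8, 10]
Step 6 ('push 4'): [-4, -4, 8, 10, 4]
Step 7 ('sub'): [-4, -4, 8, 6]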